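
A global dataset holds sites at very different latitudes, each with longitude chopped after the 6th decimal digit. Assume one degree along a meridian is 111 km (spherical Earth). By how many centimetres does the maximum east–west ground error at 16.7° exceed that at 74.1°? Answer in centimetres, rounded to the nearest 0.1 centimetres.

7.6 centimetres

Truncating at 6 decimal places can drop up to a full unit in the last place, so the longitude may be off by as much as 1e-06°.
Error at 16.7° = 1e-06° × 111000 × cos 16.7° ≈ 0.111 × 0.9578 = 0.10632 m.
Error at 74.1° = 1e-06° × 111000 × cos 74.1° ≈ 0.111 × 0.2740 = 0.030409 m.
Difference: 0.10632 − 0.030409 = 0.075909 m.
That is 0.0759088 m = 7.5909 cm.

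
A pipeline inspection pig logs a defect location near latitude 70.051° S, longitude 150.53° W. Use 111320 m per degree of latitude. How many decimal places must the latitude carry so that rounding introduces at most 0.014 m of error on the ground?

One degree of latitude covers 111320 m.
Rounding to N decimal places gives at most 0.5 × 10⁻ᴺ degrees of error, i.e. 0.5 × 10⁻ᴺ × 111320 m.
Setting 55660 × 10⁻ᴺ ≤ 0.014 gives 10ᴺ ≥ 3.976e+06, i.e. N ≥ 6.60.
So 7 decimal places suffice (0.00557 m); 6 would allow up to 0.0557 m.

7 decimal places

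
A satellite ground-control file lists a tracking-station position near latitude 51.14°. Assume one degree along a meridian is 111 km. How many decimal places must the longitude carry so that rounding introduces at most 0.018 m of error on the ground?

At 51.14° one degree of longitude covers 111000 × cos 51.14° ≈ 111000 × 0.6274 ≈ 69643.6 m.
With N decimal places the half-ulp bound is 0.5·10⁻ᴺ°, or 0.5·10⁻ᴺ × 69643.6 m on the ground.
Need 0.5 × 69643.6 × 10⁻ᴺ ≤ 0.018 → 10⁻ᴺ ≤ 5.169e-07, so N ≥ 6.29.
So 7 decimal places suffice (0.00348 m); 6 would allow up to 0.0348 m.

7 decimal places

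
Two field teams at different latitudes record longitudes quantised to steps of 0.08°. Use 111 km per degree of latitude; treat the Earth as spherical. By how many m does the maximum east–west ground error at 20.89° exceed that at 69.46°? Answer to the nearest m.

2590 m

With a 0.08° grid the true value lies within half a step, ±0.08°/2 = ±0.04°, of the stored one.
Error at 20.89° = 0.04° × 111000 × cos 20.89° ≈ 4440 × 0.9343 = 4148.1 m.
Error at 69.46° = 0.04° × 111000 × cos 69.46° ≈ 4440 × 0.3509 = 1557.8 m.
So the lower-latitude error exceeds the higher by 4148.1 − 1557.8 = 2590.3 m.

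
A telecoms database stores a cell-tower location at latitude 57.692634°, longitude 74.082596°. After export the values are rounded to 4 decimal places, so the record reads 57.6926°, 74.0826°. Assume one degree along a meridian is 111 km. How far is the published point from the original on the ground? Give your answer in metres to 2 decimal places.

3.78 metres

The latitude changed by +0.000034° and the longitude by -0.000004°.
North–south shift: 0.000034 × 111000 = 3.774 m.
E–W at 57.6926°: -0.000004° × 111000 × cos 57.6926° = -0.000004 × 111000 × 0.5345 ≈ -0.237301 m.
Distance: √(3.774² + 0.237301²) ≈ 3.78145 m.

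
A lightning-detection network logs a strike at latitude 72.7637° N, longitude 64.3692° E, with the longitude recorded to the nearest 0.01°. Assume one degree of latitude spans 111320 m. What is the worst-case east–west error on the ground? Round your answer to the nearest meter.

165 meters

Rounding to 2 decimal places leaves the longitude within ±0.005° of the true value.
Parallels shrink by cos φ, so at 72.7637° a degree of longitude is 111320 × 0.2963 ≈ 32985.6 m.
East–west error: 0.005° × 32985.6 m/° ≈ 164.928 m.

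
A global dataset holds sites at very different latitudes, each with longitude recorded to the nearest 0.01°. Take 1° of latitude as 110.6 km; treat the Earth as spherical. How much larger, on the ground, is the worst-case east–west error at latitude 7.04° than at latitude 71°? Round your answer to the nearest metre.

Rounding to 2 decimal places leaves the longitude within ±0.005° of the true value.
At 7.04°: 0.005° × 110600 × cos 7.04° = 0.005 × 110600 × 0.9925 ≈ 548.83 m.
At 71°: 0.005° × 110600 × cos 71° = 0.005 × 110600 × 0.3256 ≈ 180.04 m.
Difference: 548.83 − 180.04 = 368.79 m.

369 metres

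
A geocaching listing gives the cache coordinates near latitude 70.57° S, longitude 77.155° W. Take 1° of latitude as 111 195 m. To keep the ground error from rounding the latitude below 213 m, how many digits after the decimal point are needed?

3 decimal places

One degree of latitude covers 111195 m.
Rounding to N decimal places gives at most 0.5 × 10⁻ᴺ degrees of error, i.e. 0.5 × 10⁻ᴺ × 111195 m.
Setting 55597.5 × 10⁻ᴺ ≤ 213 gives 10ᴺ ≥ 261, i.e. N ≥ 2.42.
N = 2 would give 556 m (too coarse); N = 3 gives 55.6 m ≤ 213 m.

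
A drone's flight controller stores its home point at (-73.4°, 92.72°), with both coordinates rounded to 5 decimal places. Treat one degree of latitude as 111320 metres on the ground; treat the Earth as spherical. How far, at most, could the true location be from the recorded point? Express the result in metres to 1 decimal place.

0.6 metres

Rounding to 5 decimal places leaves each coordinate within ±5e-06° of the true value.
North–south component: 5e-06° × 111320 = 0.5566 m.
East–west component at 73.4°: 5e-06° × 111320 × cos 73.4° ≈ 5e-06 × 31802.8 ≈ 0.159014 m.
Worst case both components are at the extreme and orthogonal: √(0.5566² + 0.159014²) ≈ 0.578869 m.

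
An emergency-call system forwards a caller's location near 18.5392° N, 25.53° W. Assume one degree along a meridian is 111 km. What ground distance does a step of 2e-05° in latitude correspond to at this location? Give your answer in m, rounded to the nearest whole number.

Along a meridian 2e-05° is 2e-05 × 111000 = 2.22 m.

2 m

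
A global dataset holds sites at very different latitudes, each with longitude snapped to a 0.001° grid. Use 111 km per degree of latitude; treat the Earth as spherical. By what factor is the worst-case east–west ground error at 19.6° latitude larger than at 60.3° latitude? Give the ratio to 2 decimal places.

1.90

With a 0.001° grid the true value lies within half a step, ±0.001°/2 = ±0.0005°, of the stored one.
Error at 19.6° = 0.0005° × 111000 × cos 19.6° ≈ 55.5 × 0.9421 = 52.284 m.
At 60.3°: 0.0005° × 111000 × cos 60.3° = 0.0005 × 111000 × 0.4955 ≈ 27.498 m.
Ratio: 52.284 / 27.498 = cos 19.6° / cos 60.3° ≈ 1.9014.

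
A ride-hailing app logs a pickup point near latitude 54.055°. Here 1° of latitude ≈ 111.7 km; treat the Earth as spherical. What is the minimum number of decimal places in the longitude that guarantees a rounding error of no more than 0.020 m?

7 decimal places

At 54.055° one degree of longitude covers 111700 × cos 54.055° ≈ 111700 × 0.5870 ≈ 65568.8 m.
With N decimal places the half-ulp bound is 0.5·10⁻ᴺ°, or 0.5·10⁻ᴺ × 65568.8 m on the ground.
Need 0.5 × 65568.8 × 10⁻ᴺ ≤ 0.020 → 10⁻ᴺ ≤ 6.100e-07, so N ≥ 6.21.
So 7 decimal places suffice (0.00328 m); 6 would allow up to 0.0328 m.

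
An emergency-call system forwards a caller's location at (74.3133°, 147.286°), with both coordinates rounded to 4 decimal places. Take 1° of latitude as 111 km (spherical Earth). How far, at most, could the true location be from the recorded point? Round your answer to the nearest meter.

6 meters

Rounding to 4 decimal places leaves each coordinate within ±5e-05° of the true value.
N–S: 5e-05° × 111000 m/° = 5.55 m.
East–west component at 74.3133°: 5e-05° × 111000 × cos 74.3133° ≈ 5e-05 × 30011.8 ≈ 1.50059 m.
Worst case both components are at the extreme and orthogonal: √(5.55² + 1.50059²) ≈ 5.74928 m.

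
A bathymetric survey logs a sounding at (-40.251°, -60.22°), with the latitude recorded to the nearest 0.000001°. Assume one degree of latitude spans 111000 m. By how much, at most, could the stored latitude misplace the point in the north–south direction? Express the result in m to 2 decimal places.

Rounding to 6 decimal places leaves the latitude within ±5e-07° of the true value.
So the N–S error is at most 5e-07 × 111000 = 0.0555 m.

0.06 m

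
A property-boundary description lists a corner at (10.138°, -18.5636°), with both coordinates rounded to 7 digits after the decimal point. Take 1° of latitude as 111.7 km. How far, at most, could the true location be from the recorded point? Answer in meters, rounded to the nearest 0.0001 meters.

Rounding to 7 decimal places leaves each coordinate within ±5e-08° of the true value.
N–S: 5e-08° × 111700 m/° = 0.005585 m.
East–west component at 10.138°: 5e-08° × 111700 × cos 10.138° ≈ 5e-08 × 109956 ≈ 0.0054978 m.
Combining orthogonally: (0.005585² + 0.0054978²)^½ ≈ 0.00783697 m.

0.0078 meters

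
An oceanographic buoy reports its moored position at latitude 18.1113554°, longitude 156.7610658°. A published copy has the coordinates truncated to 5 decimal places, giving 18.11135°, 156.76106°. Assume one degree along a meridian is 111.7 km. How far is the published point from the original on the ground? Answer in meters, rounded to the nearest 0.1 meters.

0.9 meters

Δlat = 18.1113554 − 18.11135 = +0.0000054°; Δlon = 156.7610658 − 156.76106 = +0.0000058°.
North–south shift: 0.0000054 × 111700 = 0.60318 m.
E–W at 18.1114°: 0.0000058° × 111700 × cos 18.1114° = 0.0000058 × 111700 × 0.9505 ≈ 0.615761 m.
Combined displacement = (0.60318² + 0.615761²)^½ ≈ 0.861968 m.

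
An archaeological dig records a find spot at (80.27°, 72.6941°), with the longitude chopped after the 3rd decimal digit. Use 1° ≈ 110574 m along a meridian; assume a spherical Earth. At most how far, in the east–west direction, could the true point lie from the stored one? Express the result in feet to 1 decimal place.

Truncating at 3 decimal places can drop up to a full unit in the last place, so the longitude may be off by as much as 0.001°.
At latitude 80.27° a degree of longitude spans 110574 m × cos 80.27° = 110574 × 0.1690 ≈ 18687.6 m.
East–west error: 0.001° × 18687.6 m/° ≈ 18.6876 m.
In feet: 18.6876 m ÷ 0.3048 ≈ 61.311 ft.

61.3 feet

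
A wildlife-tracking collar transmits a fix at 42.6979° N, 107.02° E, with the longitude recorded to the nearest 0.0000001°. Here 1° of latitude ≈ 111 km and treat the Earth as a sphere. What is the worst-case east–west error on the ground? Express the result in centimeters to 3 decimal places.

0.408 centimeters

Rounding to 7 decimal places leaves the longitude within ±5e-08° of the true value.
Parallels shrink by cos φ, so at 42.6979° a degree of longitude is 111000 × 0.7349 ≈ 81578.3 m.
East–west error: 5e-08° × 81578.3 m/° ≈ 0.00407891 m.
That is 0.00407891 m = 0.40789 cm.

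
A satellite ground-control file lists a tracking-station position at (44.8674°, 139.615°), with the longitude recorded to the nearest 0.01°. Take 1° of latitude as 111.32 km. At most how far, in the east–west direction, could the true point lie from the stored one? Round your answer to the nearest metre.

Rounding to 2 decimal places leaves the longitude within ±0.005° of the true value.
One degree of longitude at 44.8674° is 111320 × cos 44.8674° ≈ 111320 × 0.7087 = 78897.1 m.
East–west error: 0.005° × 78897.1 m/° ≈ 394.485 m.

394 metres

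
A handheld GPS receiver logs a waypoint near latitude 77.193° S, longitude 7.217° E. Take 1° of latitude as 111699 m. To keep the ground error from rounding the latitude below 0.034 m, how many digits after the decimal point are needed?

One degree of latitude covers 111699 m.
N decimal places → at most half a unit in the last place, 0.5 × 10⁻ᴺ° = 111699/2 × 10⁻ᴺ m.
Need 0.5 × 111699 × 10⁻ᴺ ≤ 0.034 → 10⁻ᴺ ≤ 6.088e-07, so N ≥ 6.22.
N = 6 would give 0.0558 m (too coarse); N = 7 gives 0.00558 m ≤ 0.034 m.

7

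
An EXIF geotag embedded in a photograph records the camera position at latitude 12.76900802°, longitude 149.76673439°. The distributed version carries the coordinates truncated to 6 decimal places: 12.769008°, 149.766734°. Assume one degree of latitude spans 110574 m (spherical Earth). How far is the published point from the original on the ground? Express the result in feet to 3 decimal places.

0.138 feet

Δlat = 12.76900802 − 12.769008 = +0.00000002°; Δlon = 149.76673439 − 149.766734 = +0.00000039°.
N–S: 0.00000002° × 110574 m/° = 0.00221148 m.
E–W at 12.769°: 0.00000039° × 110574 × cos 12.769° = 0.00000039 × 110574 × 0.9753 ≈ 0.0420574 m.
Combined displacement = (0.00221148² + 0.0420574²)^½ ≈ 0.0421155 m.
Converting: 0.0421155 m × 3.2808 ft/m ≈ 0.13817 ft.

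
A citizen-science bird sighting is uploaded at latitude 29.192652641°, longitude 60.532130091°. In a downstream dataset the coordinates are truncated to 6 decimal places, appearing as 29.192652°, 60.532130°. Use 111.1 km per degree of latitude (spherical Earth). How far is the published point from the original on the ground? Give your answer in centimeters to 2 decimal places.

The latitude changed by +0.000000641° and the longitude by +0.000000091°.
N–S: 0.000000641° × 111100 m/° = 0.0712151 m.
E–W at 29.1927°: 0.000000091° × 111100 × cos 29.1927° = 0.000000091 × 111100 × 0.8730 ≈ 0.00882596 m.
Distance: √(0.0712151² + 0.00882596²) ≈ 0.0717599 m.
That is 0.0717599 m = 7.176 cm.

7.18 centimeters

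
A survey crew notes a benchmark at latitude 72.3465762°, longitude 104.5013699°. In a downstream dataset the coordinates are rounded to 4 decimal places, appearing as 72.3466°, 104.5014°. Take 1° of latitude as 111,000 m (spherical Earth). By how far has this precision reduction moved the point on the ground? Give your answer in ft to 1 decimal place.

Δlat = 72.3465762 − 72.3466 = -0.0000238°; Δlon = 104.5013699 − 104.5014 = -0.0000301°.
North–south shift: -0.0000238 × 111000 = -2.6418 m.
East–west at this latitude: -0.0000301° × 111000 × cos 72.3466° ≈ -0.0000301 × 33661.7 = -1.01322 m.
Combined displacement = (2.6418² + 1.01322²)^½ ≈ 2.82944 m.
Converting: 2.82944 m × 3.2808 ft/m ≈ 9.2829 ft.

9.3 ft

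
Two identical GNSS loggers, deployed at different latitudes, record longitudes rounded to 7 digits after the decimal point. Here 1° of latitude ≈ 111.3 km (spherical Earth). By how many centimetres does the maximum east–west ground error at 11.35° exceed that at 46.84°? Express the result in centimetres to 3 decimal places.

Rounding to 7 decimal places leaves the longitude within ±5e-08° of the true value.
At 11.35°: 5e-08° × 111300 × cos 11.35° = 5e-08 × 111300 × 0.9804 ≈ 0.0054562 m.
At 46.84°: 5e-08° × 111300 × cos 46.84° = 5e-08 × 111300 × 0.6840 ≈ 0.0038067 m.
Difference: 0.0054562 − 0.0038067 = 0.0016495 m.
That is 0.0016495 m = 0.16495 cm.

0.165 centimetres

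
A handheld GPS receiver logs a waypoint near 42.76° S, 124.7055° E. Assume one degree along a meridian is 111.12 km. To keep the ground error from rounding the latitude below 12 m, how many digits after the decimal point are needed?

4 decimal places

One degree of latitude covers 111120 m.
Rounding to N decimal places gives at most 0.5 × 10⁻ᴺ degrees of error, i.e. 0.5 × 10⁻ᴺ × 111120 m.
Setting 55560 × 10⁻ᴺ ≤ 12 gives 10ᴺ ≥ 4630, i.e. N ≥ 3.67.
N = 3 would give 55.6 m (too coarse); N = 4 gives 5.56 m ≤ 12 m.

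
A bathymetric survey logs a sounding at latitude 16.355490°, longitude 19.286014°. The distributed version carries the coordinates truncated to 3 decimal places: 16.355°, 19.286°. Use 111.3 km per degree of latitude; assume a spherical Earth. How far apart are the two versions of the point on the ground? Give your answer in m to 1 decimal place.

54.6 m

The latitude changed by +0.000490° and the longitude by +0.000014°.
North–south shift: 0.000490 × 111300 = 54.537 m.
East–west at this latitude: 0.000014° × 111300 × cos 16.355° ≈ 0.000014 × 106796 = 1.49515 m.
Distance: √(54.537² + 1.49515²) ≈ 54.5575 m.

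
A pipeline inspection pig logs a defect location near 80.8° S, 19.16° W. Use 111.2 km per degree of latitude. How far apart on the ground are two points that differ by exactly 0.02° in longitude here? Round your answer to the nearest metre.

At 80.8° a degree of longitude is 111200 × cos 80.8° ≈ 17778.8 m, so 0.02° corresponds to 355.576 m.

356 metres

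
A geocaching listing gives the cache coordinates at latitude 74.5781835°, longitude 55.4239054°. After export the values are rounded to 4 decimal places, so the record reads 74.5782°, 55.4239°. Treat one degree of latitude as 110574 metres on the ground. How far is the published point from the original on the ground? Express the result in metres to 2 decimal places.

1.83 metres

Δlat = 74.5781835 − 74.5782 = -0.0000165°; Δlon = 55.4239054 − 55.4239 = +0.0000054°.
N–S: -0.0000165° × 110574 m/° = -1.82447 m.
East–west at this latitude: 0.0000054° × 110574 × cos 74.5782° ≈ 0.0000054 × 29404.2 = 0.158782 m.
Combined displacement = (1.82447² + 0.158782²)^½ ≈ 1.83137 m.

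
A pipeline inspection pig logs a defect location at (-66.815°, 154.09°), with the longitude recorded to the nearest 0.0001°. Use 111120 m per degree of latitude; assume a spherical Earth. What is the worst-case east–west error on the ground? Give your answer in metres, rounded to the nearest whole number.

2 metres

Rounding to 4 decimal places leaves the longitude within ±5e-05° of the true value.
One degree of longitude at 66.815° is 111120 × cos 66.815° ≈ 111120 × 0.3937 = 43748.1 m.
Maximum E–W displacement: 5e-05 × 43748.1 = 2.1874 m.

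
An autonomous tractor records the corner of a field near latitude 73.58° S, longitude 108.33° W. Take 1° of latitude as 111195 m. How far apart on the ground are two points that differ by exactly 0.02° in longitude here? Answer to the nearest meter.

629 meters

One degree of longitude here spans 111195 × cos 73.58° = 111195 × 0.2827 ≈ 31432.2 m; 0.02° of that is 628.644 m.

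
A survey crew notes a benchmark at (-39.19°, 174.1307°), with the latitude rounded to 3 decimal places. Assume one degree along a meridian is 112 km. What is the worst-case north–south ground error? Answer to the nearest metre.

56 metres

Rounding to 3 decimal places leaves the latitude within ±0.0005° of the true value.
Along the meridian that is 0.0005° × 112000 m/° = 56 m.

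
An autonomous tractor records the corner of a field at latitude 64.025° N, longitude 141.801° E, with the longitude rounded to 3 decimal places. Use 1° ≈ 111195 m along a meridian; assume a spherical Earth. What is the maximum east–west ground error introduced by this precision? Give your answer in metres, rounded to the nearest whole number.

24 metres

Rounding to 3 decimal places leaves the longitude within ±0.0005° of the true value.
At latitude 64.025° a degree of longitude spans 111195 m × cos 64.025° = 111195 × 0.4380 ≈ 48701.1 m.
Maximum E–W displacement: 0.0005 × 48701.1 = 24.3505 m.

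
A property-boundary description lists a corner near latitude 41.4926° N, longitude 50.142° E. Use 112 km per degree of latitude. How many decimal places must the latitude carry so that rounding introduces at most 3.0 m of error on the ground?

One degree of latitude covers 112000 m.
Rounding to N decimal places gives at most 0.5 × 10⁻ᴺ degrees of error, i.e. 0.5 × 10⁻ᴺ × 112000 m.
Need 0.5 × 112000 × 10⁻ᴺ ≤ 3.0 → 10⁻ᴺ ≤ 5.357e-05, so N ≥ 4.27.
At 4 places the error can reach 5.6 m, but 5 places keeps it to 0.56 m.

5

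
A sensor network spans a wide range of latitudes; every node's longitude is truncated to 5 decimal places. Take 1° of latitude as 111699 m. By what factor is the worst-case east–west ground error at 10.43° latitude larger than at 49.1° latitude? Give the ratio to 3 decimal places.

1.502

Truncating at 5 decimal places can drop up to a full unit in the last place, so the longitude may be off by as much as 1e-05°.
Error at 10.43° = 1e-05° × 111699 × cos 10.43° ≈ 1.117 × 0.9835 = 1.0985 m.
Error at 49.1° = 1e-05° × 111699 × cos 49.1° ≈ 1.117 × 0.6547 = 0.73134 m.
Ratio: 1.0985 / 0.73134 = cos 10.43° / cos 49.1° ≈ 1.5021.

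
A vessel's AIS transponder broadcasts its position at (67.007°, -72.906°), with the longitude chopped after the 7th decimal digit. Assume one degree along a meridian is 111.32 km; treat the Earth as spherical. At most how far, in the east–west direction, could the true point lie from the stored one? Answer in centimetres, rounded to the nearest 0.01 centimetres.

0.43 centimetres

Truncating at 7 decimal places can drop up to a full unit in the last place, so the longitude may be off by as much as 1e-07°.
At latitude 67.007° a degree of longitude spans 111320 m × cos 67.007° = 111320 × 0.3906 ≈ 43483.7 m.
Maximum E–W displacement: 1e-07 × 43483.7 = 0.00434837 m.
That is 0.00434837 m = 0.43484 cm.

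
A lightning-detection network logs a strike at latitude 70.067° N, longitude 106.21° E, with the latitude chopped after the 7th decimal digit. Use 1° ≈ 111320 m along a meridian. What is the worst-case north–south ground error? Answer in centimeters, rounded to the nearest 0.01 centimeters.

Truncating at 7 decimal places can drop up to a full unit in the last place, so the latitude may be off by as much as 1e-07°.
Along the meridian that is 1e-07° × 111320 m/° = 0.011132 m.
That is 0.011132 m = 1.1132 cm.

1.11 centimeters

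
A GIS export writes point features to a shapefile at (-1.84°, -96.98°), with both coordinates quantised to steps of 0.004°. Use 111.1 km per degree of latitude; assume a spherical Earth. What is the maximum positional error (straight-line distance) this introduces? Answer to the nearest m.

314 m

With a 0.004° grid the true value lies within half a step, ±0.004°/2 = ±0.002°, of the stored one.
North–south component: 0.002° × 111100 = 222.2 m.
East–west component at 1.84°: 0.002° × 111100 × cos 1.84° ≈ 0.002 × 111043 ≈ 222.085 m.
The two errors are perpendicular, so the maximum displacement is √(222.2² + 222.085²) ≈ 314.157 m.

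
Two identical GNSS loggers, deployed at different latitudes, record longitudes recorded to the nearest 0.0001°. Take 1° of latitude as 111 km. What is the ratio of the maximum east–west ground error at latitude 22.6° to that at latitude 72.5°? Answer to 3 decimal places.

3.070

Rounding to 4 decimal places leaves the longitude within ±5e-05° of the true value.
At 22.6°: 5e-05° × 111000 × cos 22.6° = 5e-05 × 111000 × 0.9232 ≈ 5.1238 m.
Error at 72.5° = 5e-05° × 111000 × cos 72.5° ≈ 5.55 × 0.3007 = 1.6689 m.
Ratio: 5.1238 / 1.6689 = cos 22.6° / cos 72.5° ≈ 3.0701.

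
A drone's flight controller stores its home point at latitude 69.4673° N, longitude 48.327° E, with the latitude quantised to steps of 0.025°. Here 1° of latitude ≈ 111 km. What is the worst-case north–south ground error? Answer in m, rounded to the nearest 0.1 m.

1387.5 m

With a 0.025° grid the true value lies within half a step, ±0.025°/2 = ±0.0125°, of the stored one.
North–south distance: 0.0125° × 111000 m/° = 1387.5 m.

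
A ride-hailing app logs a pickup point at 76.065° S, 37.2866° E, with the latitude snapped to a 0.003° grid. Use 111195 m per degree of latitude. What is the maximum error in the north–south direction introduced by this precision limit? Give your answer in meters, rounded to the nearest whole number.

167 meters

With a 0.003° grid the true value lies within half a step, ±0.003°/2 = ±0.0015°, of the stored one.
North–south distance: 0.0015° × 111195 m/° = 166.792 m.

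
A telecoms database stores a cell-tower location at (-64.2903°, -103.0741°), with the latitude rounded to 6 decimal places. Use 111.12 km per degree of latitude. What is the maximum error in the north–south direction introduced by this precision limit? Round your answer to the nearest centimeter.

Rounding to 6 decimal places leaves the latitude within ±5e-07° of the true value.
Along the meridian that is 5e-07° × 111120 m/° = 0.05556 m.
That is 0.05556 m = 5.556 cm.

6 centimeters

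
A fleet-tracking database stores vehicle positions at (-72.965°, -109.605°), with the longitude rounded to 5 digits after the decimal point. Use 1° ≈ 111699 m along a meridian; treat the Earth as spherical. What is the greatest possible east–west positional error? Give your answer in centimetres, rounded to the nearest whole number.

16 centimetres

Rounding to 5 decimal places leaves the longitude within ±5e-06° of the true value.
One degree of longitude at 72.965° is 111699 × cos 72.965° ≈ 111699 × 0.2930 = 32722.9 m.
Maximum E–W displacement: 5e-06 × 32722.9 = 0.163614 m.
That is 0.163614 m = 16.361 cm.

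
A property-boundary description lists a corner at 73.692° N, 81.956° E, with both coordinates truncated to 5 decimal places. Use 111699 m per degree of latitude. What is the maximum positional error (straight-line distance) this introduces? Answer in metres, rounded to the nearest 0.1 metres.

1.2 metres

Truncating at 5 decimal places can drop up to a full unit in the last place, so each coordinate may be off by as much as 1e-05°.
North–south component: 1e-05° × 111699 = 1.11699 m.
Longitude error → 1e-05 × 111699 × cos 73.692° = 1e-05 × 111699 × 0.2808 ≈ 0.313652 m.
Worst case both components are at the extreme and orthogonal: √(1.11699² + 0.313652²) ≈ 1.16019 m.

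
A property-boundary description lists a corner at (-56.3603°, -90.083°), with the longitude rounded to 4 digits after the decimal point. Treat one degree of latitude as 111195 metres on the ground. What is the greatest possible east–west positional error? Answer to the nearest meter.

Rounding to 4 decimal places leaves the longitude within ±5e-05° of the true value.
At latitude 56.3603° a degree of longitude spans 111195 m × cos 56.3603° = 111195 × 0.5540 ≈ 61598.5 m.
So at most 5e-05° × 61598.5 ≈ 3.07993 m east–west.

3 meters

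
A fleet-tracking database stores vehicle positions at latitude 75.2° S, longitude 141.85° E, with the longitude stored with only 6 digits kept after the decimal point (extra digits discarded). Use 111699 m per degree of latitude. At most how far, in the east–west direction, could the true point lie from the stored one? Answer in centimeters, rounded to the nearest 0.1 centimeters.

Truncating at 6 decimal places can drop up to a full unit in the last place, so the longitude may be off by as much as 1e-06°.
One degree of longitude at 75.2° is 111699 × cos 75.2° ≈ 111699 × 0.2554 = 28533 m.
So at most 1e-06° × 28533 ≈ 0.028533 m east–west.
That is 0.028533 m = 2.8533 cm.

2.9 centimeters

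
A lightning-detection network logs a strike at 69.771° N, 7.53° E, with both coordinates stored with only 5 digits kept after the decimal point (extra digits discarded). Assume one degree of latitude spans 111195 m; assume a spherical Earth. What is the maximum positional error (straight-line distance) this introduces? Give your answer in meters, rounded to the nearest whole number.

Truncating at 5 decimal places can drop up to a full unit in the last place, so each coordinate may be off by as much as 1e-05°.
Latitude error → 1e-05 × 111195 = 1.11195 m along the meridian.
Longitude error → 1e-05 × 111195 × cos 69.771° = 1e-05 × 111195 × 0.3458 ≈ 0.384482 m.
The two errors are perpendicular, so the maximum displacement is √(1.11195² + 0.384482²) ≈ 1.17655 m.

1 meters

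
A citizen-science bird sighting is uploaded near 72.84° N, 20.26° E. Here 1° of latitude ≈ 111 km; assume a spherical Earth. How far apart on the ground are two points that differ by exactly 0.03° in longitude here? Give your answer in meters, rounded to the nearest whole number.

At 72.84° a degree of longitude is 111000 × cos 72.84° ≈ 32749.6 m, so 0.03° corresponds to 982.487 m.

982 meters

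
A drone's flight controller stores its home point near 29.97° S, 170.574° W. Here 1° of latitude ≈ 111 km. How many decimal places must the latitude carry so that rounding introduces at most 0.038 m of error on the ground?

One degree of latitude covers 111000 m.
Rounding to N decimal places gives at most 0.5 × 10⁻ᴺ degrees of error, i.e. 0.5 × 10⁻ᴺ × 111000 m.
Need 0.5 × 111000 × 10⁻ᴺ ≤ 0.038 → 10⁻ᴺ ≤ 6.847e-07, so N ≥ 6.16.
So 7 decimal places suffice (0.00555 m); 6 would allow up to 0.0555 m.

7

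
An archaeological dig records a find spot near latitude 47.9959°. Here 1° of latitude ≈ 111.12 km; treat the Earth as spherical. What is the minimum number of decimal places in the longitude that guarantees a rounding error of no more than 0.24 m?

6 decimal places

At 47.9959° one degree of longitude covers 111120 × cos 47.9959° ≈ 111120 × 0.6692 ≈ 74359.7 m.
With N decimal places the half-ulp bound is 0.5·10⁻ᴺ°, or 0.5·10⁻ᴺ × 74359.7 m on the ground.
Setting 37179.9 × 10⁻ᴺ ≤ 0.24 gives 10ᴺ ≥ 1.549e+05, i.e. N ≥ 5.19.
So 6 decimal places suffice (0.0372 m); 5 would allow up to 0.372 m.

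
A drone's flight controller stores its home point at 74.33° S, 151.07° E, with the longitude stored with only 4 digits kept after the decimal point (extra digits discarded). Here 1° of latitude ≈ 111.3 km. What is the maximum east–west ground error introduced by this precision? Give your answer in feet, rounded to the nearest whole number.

Truncating at 4 decimal places can drop up to a full unit in the last place, so the longitude may be off by as much as 0.0001°.
At latitude 74.33° a degree of longitude spans 111300 m × cos 74.33° = 111300 × 0.2701 ≈ 30061.7 m.
So at most 0.0001° × 30061.7 ≈ 3.00617 m east–west.
Converting: 3.00617 m × 3.2808 ft/m ≈ 9.8628 ft.

10 feet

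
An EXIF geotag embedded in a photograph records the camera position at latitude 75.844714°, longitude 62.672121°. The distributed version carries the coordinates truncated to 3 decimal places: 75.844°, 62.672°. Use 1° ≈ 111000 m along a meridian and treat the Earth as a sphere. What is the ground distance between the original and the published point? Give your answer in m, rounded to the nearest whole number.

79 m

The latitude changed by +0.000714° and the longitude by +0.000121°.
North–south shift: 0.000714 × 111000 = 79.254 m.
East–west at this latitude: 0.000121° × 111000 × cos 75.844° ≈ 0.000121 × 27146.5 = 3.28472 m.
Combined displacement = (79.254² + 3.28472²)^½ ≈ 79.322 m.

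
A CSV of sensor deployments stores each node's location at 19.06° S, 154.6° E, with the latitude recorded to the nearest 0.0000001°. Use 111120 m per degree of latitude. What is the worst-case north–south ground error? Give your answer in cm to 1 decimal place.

Rounding to 7 decimal places leaves the latitude within ±5e-08° of the true value.
Along the meridian that is 5e-08° × 111120 m/° = 0.005556 m.
That is 0.005556 m = 0.5556 cm.

0.6 cm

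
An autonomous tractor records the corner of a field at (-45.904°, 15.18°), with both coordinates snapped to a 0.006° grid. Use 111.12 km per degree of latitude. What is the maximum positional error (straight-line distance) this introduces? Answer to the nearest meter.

406 meters

With a 0.006° grid the true value lies within half a step, ±0.006°/2 = ±0.003°, of the stored one.
N–S: 0.003° × 111120 m/° = 333.36 m.
E–W at 45.904°: 0.003° × 111120 × cos 45.904° = 0.003 × 111120 × 0.6959 ≈ 231.973 m.
The two errors are perpendicular, so the maximum displacement is √(333.36² + 231.973²) ≈ 406.128 m.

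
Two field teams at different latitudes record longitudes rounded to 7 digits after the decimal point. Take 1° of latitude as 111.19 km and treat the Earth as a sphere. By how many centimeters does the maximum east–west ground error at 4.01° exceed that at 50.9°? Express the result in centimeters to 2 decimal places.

0.20 centimeters

Rounding to 7 decimal places leaves the longitude within ±5e-08° of the true value.
Error at 4.01° = 5e-08° × 111190 × cos 4.01° ≈ 0.0055595 × 0.9976 = 0.0055459 m.
Error at 50.9° = 5e-08° × 111190 × cos 50.9° ≈ 0.0055595 × 0.6307 = 0.0035062 m.
Difference: 0.0055459 − 0.0035062 = 0.0020396 m.
That is 0.00203965 m = 0.20396 cm.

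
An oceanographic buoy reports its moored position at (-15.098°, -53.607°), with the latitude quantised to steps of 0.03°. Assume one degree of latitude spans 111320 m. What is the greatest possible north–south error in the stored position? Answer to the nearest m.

With a 0.03° grid the true value lies within half a step, ±0.03°/2 = ±0.015°, of the stored one.
Along the meridian that is 0.015° × 111320 m/° = 1669.8 m.

1670 m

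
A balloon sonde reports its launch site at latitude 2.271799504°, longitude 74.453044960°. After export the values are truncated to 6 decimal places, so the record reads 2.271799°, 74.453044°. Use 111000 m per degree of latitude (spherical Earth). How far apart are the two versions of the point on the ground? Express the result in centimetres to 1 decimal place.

Δlat = 2.271799504 − 2.271799 = +0.000000504°; Δlon = 74.453044960 − 74.453044 = +0.000000960°.
N–S: 0.000000504° × 111000 m/° = 0.055944 m.
E–W at 2.2718°: 0.000000960° × 111000 × cos 2.2718° = 0.000000960 × 111000 × 0.9992 ≈ 0.106476 m.
Distance: √(0.055944² + 0.106476²) ≈ 0.120279 m.
That is 0.120279 m = 12.028 cm.

12.0 centimetres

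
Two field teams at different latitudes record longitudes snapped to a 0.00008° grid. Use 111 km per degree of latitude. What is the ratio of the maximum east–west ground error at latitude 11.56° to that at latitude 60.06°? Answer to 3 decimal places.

1.963

With a 0.00008° grid the true value lies within half a step, ±0.00008°/2 = ±4e-05°, of the stored one.
At 11.56°: 4e-05° × 111000 × cos 11.56° = 4e-05 × 111000 × 0.9797 ≈ 4.3499 m.
At 60.06°: 4e-05° × 111000 × cos 60.06° = 4e-05 × 111000 × 0.4991 ≈ 2.216 m.
Ratio: 4.3499 / 2.216 = cos 11.56° / cos 60.06° ≈ 1.9630.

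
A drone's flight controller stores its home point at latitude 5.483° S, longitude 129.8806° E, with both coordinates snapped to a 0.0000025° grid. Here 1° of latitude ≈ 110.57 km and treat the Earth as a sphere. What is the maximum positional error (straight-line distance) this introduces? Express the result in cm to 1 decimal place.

With a 0.0000025° grid the true value lies within half a step, ±0.0000025°/2 = ±1.25e-06°, of the stored one.
N–S: 1.25e-06° × 110570 m/° = 0.138212 m.
Longitude error → 1.25e-06 × 110570 × cos 5.483° = 1.25e-06 × 110570 × 0.9954 ≈ 0.13758 m.
Combining orthogonally: (0.138212² + 0.13758²)^½ ≈ 0.195015 m.
That is 0.195015 m = 19.502 cm.

19.5 cm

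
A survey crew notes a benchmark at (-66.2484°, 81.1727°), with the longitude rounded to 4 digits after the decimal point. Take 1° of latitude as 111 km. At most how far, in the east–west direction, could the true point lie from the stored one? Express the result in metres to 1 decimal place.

2.2 metres

Rounding to 4 decimal places leaves the longitude within ±5e-05° of the true value.
At latitude 66.2484° a degree of longitude spans 111000 m × cos 66.2484° = 111000 × 0.4028 ≈ 44707.7 m.
East–west error: 5e-05° × 44707.7 m/° ≈ 2.23539 m.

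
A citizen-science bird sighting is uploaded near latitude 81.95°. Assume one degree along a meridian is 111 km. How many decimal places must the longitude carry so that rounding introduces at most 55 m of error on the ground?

At 81.95° one degree of longitude covers 111000 × cos 81.95° ≈ 111000 × 0.1400 ≈ 15544.1 m.
Rounding to N decimal places gives at most 0.5 × 10⁻ᴺ degrees of error, i.e. 0.5 × 10⁻ᴺ × 15544.1 m.
Need 0.5 × 15544.1 × 10⁻ᴺ ≤ 55 → 10⁻ᴺ ≤ 7.077e-03, so N ≥ 2.15.
N = 2 would give 77.7 m (too coarse); N = 3 gives 7.77 m ≤ 55 m.

3 decimal places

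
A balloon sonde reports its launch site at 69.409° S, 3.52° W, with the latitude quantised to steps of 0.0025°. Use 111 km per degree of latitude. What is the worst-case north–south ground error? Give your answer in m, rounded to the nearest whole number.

139 m

With a 0.0025° grid the true value lies within half a step, ±0.0025°/2 = ±0.00125°, of the stored one.
North–south distance: 0.00125° × 111000 m/° = 138.75 m.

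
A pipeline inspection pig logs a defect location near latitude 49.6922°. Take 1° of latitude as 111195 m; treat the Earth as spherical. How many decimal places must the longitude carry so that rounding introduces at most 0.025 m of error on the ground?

At 49.6922° one degree of longitude covers 111195 × cos 49.6922° ≈ 111195 × 0.6469 ≈ 71931.3 m.
N decimal places → at most half a unit in the last place, 0.5 × 10⁻ᴺ° = 71931.3/2 × 10⁻ᴺ m.
Setting 35965.7 × 10⁻ᴺ ≤ 0.025 gives 10ᴺ ≥ 1.439e+06, i.e. N ≥ 6.16.
So 7 decimal places suffice (0.0036 m); 6 would allow up to 0.036 m.

7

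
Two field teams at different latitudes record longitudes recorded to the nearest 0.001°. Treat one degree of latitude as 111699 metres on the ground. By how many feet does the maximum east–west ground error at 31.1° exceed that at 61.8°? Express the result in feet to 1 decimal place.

Rounding to 3 decimal places leaves the longitude within ±0.0005° of the true value.
Error at 31.1° = 0.0005° × 111699 × cos 31.1° ≈ 55.849 × 0.8563 = 47.822 m.
Error at 61.8° = 0.0005° × 111699 × cos 61.8° ≈ 55.849 × 0.4726 = 26.392 m.
So the lower-latitude error exceeds the higher by 47.822 − 26.392 = 21.43 m.
In feet: 21.4304 m ÷ 0.3048 ≈ 70.31 ft.

70.3 feet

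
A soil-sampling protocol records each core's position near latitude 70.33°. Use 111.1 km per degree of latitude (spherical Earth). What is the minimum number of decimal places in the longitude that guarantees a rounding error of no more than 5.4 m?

4

At 70.33° one degree of longitude covers 111100 × cos 70.33° ≈ 111100 × 0.3366 ≈ 37396.5 m.
With N decimal places the half-ulp bound is 0.5·10⁻ᴺ°, or 0.5·10⁻ᴺ × 37396.5 m on the ground.
Setting 18698.3 × 10⁻ᴺ ≤ 5.4 gives 10ᴺ ≥ 3463, i.e. N ≥ 3.54.
At 3 places the error can reach 18.7 m, but 4 places keeps it to 1.87 m.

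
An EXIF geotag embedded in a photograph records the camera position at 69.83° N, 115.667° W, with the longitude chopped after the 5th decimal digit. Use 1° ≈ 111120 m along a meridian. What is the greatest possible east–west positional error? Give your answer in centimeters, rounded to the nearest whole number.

38 centimeters

Truncating at 5 decimal places can drop up to a full unit in the last place, so the longitude may be off by as much as 1e-05°.
Parallels shrink by cos φ, so at 69.83° a degree of longitude is 111120 × 0.3448 ≈ 38314.9 m.
So at most 1e-05° × 38314.9 ≈ 0.383149 m east–west.
That is 0.383149 m = 38.315 cm.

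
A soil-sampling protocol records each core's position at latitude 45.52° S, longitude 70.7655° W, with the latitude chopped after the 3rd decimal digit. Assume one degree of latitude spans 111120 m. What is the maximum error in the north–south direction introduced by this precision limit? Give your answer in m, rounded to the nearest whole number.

Truncating at 3 decimal places can drop up to a full unit in the last place, so the latitude may be off by as much as 0.001°.
So the N–S error is at most 0.001 × 111120 = 111.12 m.

111 m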